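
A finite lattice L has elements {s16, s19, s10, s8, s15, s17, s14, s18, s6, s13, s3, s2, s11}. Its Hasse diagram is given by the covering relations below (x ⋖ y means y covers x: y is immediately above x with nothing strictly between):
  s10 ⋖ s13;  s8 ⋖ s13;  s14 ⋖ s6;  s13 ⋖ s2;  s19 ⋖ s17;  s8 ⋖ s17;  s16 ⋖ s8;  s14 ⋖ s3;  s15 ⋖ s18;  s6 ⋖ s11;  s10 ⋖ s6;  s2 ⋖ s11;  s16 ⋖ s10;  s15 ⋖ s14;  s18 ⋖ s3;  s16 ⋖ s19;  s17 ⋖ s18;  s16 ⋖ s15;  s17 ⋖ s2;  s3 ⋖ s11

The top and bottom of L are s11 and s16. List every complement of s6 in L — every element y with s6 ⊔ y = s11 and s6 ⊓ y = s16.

s17, s19, s8

Need y with s6 ∨ y = s11 and s6 ∧ y = s16.
Checking each element gives: s17, s19, s8.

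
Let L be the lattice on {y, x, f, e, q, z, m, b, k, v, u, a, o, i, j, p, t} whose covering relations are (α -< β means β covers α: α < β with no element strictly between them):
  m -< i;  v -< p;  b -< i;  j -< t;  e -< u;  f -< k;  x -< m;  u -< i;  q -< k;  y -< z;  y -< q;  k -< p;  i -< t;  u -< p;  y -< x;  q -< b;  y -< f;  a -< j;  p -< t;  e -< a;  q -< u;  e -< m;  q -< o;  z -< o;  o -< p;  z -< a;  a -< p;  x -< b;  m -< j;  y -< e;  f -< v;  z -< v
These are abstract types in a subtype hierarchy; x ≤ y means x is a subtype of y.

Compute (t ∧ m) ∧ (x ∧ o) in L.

y

t ∧ m = m
x ∧ o = y
m ∧ y = y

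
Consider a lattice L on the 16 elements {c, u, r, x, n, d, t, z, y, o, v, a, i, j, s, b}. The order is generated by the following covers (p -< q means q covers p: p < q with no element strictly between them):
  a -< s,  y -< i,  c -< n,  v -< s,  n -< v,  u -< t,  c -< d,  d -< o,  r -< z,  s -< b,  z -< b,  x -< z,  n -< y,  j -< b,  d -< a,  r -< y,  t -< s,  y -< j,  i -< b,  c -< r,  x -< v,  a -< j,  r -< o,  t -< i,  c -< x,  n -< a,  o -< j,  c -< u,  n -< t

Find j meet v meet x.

Common lower bounds of {j, v, x}: c.
The greatest among these is c.

c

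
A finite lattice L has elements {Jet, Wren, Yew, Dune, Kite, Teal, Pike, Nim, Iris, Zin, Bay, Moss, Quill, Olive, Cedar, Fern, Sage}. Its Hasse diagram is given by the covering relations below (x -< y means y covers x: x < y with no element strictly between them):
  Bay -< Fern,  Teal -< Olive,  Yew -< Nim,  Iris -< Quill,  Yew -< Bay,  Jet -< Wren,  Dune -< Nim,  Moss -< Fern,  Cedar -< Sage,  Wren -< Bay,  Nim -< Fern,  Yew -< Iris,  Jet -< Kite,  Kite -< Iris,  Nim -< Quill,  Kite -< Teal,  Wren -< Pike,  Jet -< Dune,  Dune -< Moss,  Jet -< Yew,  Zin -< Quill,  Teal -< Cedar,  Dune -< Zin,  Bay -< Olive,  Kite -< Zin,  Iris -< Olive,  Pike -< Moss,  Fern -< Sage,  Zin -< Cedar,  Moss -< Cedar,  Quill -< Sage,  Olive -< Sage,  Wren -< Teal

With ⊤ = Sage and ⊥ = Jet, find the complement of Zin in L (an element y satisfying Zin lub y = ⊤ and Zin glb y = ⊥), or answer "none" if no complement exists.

Bay

Need y with Zin ∨ y = Sage and Zin ∧ y = Jet.
Checking each element gives: Bay.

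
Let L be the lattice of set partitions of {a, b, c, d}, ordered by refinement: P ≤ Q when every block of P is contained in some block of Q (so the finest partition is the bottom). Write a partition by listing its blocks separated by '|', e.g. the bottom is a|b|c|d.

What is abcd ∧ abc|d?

The meet (common refinement) of abcd and abc|d intersects blocks pairwise, giving abc|d.

abc|d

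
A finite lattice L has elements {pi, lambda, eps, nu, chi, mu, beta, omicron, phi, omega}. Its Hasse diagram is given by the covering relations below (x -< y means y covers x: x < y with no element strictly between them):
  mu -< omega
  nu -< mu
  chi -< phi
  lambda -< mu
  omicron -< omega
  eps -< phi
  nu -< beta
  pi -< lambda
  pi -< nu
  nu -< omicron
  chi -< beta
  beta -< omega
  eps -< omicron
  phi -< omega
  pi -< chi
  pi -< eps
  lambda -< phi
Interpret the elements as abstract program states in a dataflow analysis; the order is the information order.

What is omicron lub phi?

Common upper bounds of {omicron, phi}: omega.
The least among these is omega.

omega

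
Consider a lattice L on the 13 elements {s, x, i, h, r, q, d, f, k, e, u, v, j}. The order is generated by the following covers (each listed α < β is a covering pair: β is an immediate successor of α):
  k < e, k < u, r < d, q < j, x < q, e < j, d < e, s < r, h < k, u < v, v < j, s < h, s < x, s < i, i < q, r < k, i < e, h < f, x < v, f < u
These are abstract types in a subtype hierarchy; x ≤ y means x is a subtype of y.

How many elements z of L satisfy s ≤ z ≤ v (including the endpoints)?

8

The interval [s, v] = {f, h, k, r, s, u, v, x}, which has 8 elements.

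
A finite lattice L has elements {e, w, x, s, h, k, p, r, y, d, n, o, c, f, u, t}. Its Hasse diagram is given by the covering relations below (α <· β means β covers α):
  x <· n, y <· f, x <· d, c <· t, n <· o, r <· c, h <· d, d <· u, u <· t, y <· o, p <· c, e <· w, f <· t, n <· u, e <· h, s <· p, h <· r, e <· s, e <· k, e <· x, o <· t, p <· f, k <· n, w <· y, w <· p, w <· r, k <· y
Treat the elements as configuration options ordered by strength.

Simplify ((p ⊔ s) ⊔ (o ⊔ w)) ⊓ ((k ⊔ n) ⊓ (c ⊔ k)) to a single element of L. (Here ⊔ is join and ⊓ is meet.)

p ∨ s = p
o ∨ w = o
p ∨ o = t
k ∨ n = n
c ∨ k = t
n ∧ t = n
t ∧ n = n

n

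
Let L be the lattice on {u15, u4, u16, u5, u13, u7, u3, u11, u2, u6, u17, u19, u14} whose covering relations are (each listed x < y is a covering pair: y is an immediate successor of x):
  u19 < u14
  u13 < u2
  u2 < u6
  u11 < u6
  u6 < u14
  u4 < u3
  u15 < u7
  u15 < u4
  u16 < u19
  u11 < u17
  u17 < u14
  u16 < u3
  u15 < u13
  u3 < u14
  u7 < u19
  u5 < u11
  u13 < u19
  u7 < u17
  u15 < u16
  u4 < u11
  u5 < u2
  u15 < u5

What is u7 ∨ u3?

u14

Common upper bounds of {u7, u3}: u14.
The least among these is u14.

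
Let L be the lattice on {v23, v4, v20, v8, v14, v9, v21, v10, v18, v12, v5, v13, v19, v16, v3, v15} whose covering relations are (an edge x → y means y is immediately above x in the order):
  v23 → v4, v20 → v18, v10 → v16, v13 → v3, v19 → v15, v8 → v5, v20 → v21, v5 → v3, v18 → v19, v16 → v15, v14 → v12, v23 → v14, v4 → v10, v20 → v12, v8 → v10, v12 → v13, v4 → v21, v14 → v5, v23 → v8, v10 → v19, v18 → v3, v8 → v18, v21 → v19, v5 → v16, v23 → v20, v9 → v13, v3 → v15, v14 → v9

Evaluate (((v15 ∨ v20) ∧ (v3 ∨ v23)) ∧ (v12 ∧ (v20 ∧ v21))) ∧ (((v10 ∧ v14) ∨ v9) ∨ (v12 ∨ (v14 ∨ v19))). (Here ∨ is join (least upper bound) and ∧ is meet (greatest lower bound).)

v15 ∨ v20 = v15
v3 ∨ v23 = v3
v15 ∧ v3 = v3
v20 ∧ v21 = v20
v12 ∧ v20 = v20
v3 ∧ v20 = v20
v10 ∧ v14 = v23
v23 ∨ v9 = v9
v14 ∨ v19 = v15
v12 ∨ v15 = v15
v9 ∨ v15 = v15
v20 ∧ v15 = v20

v20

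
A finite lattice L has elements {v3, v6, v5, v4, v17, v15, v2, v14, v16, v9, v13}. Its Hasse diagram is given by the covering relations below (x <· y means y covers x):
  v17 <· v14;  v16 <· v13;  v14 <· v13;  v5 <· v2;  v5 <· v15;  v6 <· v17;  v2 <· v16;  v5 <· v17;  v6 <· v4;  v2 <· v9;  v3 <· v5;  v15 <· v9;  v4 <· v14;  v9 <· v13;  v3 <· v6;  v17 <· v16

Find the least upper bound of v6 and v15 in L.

v13

Common upper bounds of {v6, v15}: v13.
The least among these is v13.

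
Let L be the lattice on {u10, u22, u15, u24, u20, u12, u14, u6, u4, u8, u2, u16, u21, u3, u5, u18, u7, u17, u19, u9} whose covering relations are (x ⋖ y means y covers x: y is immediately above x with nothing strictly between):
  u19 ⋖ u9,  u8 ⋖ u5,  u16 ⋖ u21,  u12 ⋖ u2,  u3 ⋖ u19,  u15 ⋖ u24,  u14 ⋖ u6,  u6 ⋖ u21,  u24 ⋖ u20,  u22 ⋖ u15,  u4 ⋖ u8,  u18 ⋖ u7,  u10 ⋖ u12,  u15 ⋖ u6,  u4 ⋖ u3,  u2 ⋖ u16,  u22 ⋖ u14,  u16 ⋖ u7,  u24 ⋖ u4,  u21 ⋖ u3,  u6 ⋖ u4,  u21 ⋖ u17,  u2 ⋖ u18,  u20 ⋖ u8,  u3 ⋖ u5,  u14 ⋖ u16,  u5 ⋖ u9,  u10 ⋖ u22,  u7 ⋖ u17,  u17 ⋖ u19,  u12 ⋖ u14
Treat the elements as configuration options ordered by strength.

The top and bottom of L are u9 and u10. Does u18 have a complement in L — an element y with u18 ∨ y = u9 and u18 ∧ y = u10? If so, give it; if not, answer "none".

Need y with u18 ∨ y = u9 and u18 ∧ y = u10.
Checking each element gives: u20.

u20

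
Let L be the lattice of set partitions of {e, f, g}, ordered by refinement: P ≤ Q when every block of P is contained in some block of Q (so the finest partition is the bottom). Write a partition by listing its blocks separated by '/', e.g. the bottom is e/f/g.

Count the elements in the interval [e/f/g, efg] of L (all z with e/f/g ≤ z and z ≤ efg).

5

The interval [e/f/g, efg] = {e/f/g, e/fg, ef/g, efg, eg/f}, which has 5 elements.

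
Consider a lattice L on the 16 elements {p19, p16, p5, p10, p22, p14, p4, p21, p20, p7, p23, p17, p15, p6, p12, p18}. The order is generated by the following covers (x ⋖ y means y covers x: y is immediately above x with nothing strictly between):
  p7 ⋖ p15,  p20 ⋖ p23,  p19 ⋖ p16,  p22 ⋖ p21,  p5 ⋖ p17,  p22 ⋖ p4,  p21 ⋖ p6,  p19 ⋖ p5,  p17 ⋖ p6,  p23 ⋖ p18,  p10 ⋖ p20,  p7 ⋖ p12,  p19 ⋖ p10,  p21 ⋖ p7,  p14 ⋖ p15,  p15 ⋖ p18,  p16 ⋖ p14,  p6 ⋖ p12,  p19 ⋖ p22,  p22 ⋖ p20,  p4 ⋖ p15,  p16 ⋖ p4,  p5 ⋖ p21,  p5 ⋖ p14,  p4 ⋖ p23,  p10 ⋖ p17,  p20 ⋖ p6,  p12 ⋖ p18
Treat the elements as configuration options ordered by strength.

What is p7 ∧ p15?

p7

Common lower bounds of {p7, p15}: p19, p21, p22, p5, p7.
The greatest among these is p7.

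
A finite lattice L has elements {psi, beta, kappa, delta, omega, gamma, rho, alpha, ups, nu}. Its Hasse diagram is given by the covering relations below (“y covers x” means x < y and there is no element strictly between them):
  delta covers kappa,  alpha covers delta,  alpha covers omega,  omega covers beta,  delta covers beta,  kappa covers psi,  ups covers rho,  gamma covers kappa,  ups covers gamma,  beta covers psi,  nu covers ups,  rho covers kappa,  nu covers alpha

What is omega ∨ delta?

Common upper bounds of {omega, delta}: alpha, nu.
The least among these is alpha.

alpha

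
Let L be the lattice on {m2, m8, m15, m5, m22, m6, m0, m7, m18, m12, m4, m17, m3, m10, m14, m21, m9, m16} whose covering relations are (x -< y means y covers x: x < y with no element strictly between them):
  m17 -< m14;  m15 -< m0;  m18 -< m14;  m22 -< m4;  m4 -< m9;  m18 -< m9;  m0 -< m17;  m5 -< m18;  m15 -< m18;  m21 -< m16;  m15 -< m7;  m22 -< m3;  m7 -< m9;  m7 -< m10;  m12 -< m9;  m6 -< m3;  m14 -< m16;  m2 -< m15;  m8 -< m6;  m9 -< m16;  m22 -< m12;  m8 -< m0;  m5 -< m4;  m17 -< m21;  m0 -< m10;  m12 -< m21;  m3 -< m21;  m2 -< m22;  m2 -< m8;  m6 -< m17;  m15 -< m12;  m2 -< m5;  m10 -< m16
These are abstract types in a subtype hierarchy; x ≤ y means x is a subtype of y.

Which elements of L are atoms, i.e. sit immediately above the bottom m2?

The atoms are exactly the elements that cover m2: m15, m22, m5, m8.

m15, m22, m5, m8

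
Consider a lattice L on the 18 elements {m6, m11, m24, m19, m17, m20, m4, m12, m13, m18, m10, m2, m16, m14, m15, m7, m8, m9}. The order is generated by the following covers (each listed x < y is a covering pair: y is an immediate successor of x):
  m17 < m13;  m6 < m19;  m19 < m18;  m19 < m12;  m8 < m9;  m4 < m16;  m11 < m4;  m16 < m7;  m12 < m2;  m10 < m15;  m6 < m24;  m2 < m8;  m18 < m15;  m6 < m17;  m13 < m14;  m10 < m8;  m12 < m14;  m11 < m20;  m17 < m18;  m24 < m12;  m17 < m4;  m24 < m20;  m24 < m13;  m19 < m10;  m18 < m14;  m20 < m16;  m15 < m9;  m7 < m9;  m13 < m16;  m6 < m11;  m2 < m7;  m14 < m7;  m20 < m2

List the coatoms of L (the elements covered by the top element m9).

m15, m7, m8

The coatoms are exactly the elements covered by m9: m15, m7, m8.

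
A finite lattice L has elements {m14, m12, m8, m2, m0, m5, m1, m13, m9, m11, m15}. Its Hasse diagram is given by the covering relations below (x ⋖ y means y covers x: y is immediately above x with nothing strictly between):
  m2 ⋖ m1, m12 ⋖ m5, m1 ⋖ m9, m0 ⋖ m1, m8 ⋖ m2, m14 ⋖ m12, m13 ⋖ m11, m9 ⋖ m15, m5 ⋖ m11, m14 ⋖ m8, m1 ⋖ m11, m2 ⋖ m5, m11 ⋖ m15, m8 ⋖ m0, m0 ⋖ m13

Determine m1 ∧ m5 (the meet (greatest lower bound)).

m2

Common lower bounds of {m1, m5}: m14, m2, m8.
The greatest among these is m2.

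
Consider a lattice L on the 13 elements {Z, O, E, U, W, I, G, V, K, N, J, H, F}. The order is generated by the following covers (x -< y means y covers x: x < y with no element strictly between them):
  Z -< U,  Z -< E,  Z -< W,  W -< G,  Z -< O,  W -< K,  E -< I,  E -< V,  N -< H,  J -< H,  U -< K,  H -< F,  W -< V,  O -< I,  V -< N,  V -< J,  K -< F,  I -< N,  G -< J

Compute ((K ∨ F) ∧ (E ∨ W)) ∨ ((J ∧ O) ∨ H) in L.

K ∨ F = F
E ∨ W = V
F ∧ V = V
J ∧ O = Z
Z ∨ H = H
V ∨ H = H

H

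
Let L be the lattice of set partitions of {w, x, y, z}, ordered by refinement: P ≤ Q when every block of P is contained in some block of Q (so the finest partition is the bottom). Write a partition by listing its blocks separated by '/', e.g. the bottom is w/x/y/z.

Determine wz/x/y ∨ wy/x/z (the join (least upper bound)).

Common upper bounds of {wz/x/y, wy/x/z}: wxyz, wyz/x.
The least among these is wyz/x.

wyz/x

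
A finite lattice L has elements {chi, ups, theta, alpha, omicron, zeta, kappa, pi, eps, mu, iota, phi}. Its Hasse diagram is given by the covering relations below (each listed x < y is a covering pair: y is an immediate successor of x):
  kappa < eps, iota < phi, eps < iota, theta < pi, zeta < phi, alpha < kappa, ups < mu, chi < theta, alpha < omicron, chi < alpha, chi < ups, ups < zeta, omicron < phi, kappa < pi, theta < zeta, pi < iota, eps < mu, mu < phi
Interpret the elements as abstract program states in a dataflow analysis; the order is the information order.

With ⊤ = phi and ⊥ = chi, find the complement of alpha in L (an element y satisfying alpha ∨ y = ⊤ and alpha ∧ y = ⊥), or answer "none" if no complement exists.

Need y with alpha ∨ y = phi and alpha ∧ y = chi.
Checking each element gives: zeta.

zeta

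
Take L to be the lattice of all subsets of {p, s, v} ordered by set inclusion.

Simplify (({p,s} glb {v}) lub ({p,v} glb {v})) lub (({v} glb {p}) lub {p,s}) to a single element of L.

{p,s} ∧ {v} = ∅
{p,v} ∧ {v} = {v}
∅ ∨ {v} = {v}
{v} ∧ {p} = ∅
∅ ∨ {p,s} = {p,s}
{v} ∨ {p,s} = {p,s,v}

{p,s,v}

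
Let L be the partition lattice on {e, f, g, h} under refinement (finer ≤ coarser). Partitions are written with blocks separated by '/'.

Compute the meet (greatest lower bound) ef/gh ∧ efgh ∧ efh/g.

ef/g/h

Common lower bounds of {ef/gh, efgh, efh/g}: e/f/g/h, ef/g/h.
The greatest among these is ef/g/h.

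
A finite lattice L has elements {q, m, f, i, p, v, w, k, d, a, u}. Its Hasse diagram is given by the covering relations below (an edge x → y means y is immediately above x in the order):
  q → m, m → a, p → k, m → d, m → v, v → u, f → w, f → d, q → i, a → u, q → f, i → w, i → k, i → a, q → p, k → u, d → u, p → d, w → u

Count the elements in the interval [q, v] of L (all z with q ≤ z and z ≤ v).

The interval [q, v] = {m, q, v}, which has 3 elements.

3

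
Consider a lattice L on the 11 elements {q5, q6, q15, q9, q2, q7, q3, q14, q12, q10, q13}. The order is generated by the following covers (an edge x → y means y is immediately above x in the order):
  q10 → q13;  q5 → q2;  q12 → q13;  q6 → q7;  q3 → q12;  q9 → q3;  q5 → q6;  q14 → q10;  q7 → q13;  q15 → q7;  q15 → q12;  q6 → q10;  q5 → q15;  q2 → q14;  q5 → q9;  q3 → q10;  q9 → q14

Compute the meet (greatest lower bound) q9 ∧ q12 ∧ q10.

q9

Common lower bounds of {q9, q12, q10}: q5, q9.
The greatest among these is q9.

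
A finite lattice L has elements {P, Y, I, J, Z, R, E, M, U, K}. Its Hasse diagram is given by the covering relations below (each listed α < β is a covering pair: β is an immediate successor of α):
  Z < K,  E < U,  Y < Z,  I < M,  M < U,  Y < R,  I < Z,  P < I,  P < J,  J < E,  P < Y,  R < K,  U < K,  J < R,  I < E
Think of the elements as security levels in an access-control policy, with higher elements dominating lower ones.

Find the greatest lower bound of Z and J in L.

Common lower bounds of {Z, J}: P.
The greatest among these is P.

P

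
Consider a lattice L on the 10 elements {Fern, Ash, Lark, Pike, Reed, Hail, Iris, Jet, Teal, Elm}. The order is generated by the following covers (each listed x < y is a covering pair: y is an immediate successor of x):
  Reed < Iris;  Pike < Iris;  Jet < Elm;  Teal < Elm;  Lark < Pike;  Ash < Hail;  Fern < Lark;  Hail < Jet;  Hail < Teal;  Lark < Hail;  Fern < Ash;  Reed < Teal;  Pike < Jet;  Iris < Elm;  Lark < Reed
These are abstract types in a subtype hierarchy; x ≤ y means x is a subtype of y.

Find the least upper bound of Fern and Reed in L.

Reed

Common upper bounds of {Fern, Reed}: Elm, Iris, Reed, Teal.
The least among these is Reed.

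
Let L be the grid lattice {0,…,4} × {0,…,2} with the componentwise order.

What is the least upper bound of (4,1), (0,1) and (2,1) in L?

(4,1)

In a product of chains, the join is componentwise max, giving (4,1).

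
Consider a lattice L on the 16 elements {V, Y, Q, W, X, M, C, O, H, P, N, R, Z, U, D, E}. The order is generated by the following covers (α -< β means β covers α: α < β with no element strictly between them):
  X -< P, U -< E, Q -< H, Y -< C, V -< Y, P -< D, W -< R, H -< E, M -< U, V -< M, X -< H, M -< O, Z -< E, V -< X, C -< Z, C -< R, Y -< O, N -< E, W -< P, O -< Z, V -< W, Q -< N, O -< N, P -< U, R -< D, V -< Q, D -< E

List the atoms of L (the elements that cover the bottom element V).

M, Q, W, X, Y

The atoms are exactly the elements that cover V: M, Q, W, X, Y.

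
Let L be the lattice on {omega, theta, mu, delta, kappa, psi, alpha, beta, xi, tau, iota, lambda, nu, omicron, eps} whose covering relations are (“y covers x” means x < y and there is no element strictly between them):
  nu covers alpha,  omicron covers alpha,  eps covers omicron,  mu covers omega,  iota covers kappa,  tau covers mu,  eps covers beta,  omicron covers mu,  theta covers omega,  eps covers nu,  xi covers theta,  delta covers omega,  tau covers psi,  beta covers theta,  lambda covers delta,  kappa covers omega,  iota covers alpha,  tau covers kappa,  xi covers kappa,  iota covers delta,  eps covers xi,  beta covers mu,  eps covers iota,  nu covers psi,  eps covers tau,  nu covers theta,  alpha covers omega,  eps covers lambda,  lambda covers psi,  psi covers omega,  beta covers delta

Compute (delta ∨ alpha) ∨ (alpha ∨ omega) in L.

iota

delta ∨ alpha = iota
alpha ∨ omega = alpha
iota ∨ alpha = iota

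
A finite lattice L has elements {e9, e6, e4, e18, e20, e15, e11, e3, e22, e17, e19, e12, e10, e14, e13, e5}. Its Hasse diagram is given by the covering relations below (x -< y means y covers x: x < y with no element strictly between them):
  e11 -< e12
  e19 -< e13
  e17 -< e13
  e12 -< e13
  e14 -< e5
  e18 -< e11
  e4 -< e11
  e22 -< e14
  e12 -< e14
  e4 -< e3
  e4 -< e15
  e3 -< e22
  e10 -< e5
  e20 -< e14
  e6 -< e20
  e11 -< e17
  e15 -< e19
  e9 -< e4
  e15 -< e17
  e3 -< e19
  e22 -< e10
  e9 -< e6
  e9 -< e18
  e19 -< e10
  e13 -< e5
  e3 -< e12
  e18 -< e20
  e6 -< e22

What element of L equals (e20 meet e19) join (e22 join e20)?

e20 ∧ e19 = e9
e22 ∨ e20 = e14
e9 ∨ e14 = e14

e14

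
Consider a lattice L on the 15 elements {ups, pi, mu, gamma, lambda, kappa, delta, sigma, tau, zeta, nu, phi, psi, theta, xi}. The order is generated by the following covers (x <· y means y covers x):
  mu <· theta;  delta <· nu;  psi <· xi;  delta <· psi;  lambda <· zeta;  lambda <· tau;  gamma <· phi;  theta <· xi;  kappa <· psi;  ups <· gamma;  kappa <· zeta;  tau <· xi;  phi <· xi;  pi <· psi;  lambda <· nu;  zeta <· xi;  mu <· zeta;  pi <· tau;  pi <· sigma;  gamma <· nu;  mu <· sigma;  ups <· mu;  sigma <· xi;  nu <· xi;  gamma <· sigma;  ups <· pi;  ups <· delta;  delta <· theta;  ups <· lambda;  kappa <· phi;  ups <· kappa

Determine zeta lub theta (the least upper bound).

xi

Common upper bounds of {zeta, theta}: xi.
The least among these is xi.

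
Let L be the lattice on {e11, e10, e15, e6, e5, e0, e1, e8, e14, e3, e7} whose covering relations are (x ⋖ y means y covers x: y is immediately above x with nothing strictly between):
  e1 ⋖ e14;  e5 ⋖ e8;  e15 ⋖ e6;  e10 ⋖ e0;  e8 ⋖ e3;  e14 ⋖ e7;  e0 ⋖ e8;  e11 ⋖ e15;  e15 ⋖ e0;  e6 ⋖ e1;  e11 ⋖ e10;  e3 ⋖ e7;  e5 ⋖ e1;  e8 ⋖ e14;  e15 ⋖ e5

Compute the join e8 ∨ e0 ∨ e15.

e8

Common upper bounds of {e8, e0, e15}: e14, e3, e7, e8.
The least among these is e8.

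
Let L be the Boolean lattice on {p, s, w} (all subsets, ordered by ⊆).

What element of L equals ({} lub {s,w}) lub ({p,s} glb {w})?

{} ∨ {s,w} = {s,w}
{p,s} ∧ {w} = {}
{s,w} ∨ {} = {s,w}

{s,w}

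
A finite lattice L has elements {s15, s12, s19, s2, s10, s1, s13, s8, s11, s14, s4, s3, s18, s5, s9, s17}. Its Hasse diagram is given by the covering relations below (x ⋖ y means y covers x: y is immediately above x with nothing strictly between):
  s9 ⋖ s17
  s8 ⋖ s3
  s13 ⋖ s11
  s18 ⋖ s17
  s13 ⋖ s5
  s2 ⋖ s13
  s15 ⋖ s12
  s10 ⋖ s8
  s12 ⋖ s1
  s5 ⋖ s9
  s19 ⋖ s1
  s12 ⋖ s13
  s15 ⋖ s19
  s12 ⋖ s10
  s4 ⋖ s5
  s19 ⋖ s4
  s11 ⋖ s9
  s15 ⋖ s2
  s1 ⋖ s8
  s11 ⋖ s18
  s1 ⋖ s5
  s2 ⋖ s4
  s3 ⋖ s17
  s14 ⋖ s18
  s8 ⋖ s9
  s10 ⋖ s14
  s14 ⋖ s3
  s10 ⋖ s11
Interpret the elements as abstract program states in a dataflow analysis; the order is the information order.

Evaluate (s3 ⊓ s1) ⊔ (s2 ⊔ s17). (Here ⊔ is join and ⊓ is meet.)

s3 ∧ s1 = s1
s2 ∨ s17 = s17
s1 ∨ s17 = s17

s17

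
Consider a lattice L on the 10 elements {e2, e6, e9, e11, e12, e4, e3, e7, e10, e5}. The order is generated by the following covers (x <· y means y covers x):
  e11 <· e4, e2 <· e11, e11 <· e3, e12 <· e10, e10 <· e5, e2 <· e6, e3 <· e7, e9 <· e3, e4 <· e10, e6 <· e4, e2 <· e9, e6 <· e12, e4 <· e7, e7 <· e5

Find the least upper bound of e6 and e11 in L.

e4

Common upper bounds of {e6, e11}: e10, e4, e5, e7.
The least among these is e4.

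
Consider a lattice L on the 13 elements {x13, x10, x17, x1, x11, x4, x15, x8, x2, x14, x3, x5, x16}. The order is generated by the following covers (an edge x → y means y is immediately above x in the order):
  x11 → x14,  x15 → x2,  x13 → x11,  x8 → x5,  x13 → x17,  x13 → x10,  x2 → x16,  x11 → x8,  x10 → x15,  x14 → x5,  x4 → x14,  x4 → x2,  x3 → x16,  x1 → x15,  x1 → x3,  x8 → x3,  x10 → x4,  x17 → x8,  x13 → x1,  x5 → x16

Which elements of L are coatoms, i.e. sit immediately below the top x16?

The coatoms are exactly the elements covered by x16: x2, x3, x5.

x2, x3, x5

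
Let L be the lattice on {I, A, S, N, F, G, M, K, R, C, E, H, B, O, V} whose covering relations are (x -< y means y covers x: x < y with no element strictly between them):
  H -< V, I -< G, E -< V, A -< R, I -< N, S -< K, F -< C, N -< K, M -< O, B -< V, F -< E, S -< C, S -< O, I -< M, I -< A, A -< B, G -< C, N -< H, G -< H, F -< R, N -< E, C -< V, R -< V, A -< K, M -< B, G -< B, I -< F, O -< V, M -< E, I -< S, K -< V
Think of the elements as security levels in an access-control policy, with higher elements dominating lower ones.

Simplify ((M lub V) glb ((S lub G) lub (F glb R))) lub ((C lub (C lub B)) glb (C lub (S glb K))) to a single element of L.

C

M ∨ V = V
S ∨ G = C
F ∧ R = F
C ∨ F = C
V ∧ C = C
C ∨ B = V
C ∨ V = V
S ∧ K = S
C ∨ S = C
V ∧ C = C
C ∨ C = C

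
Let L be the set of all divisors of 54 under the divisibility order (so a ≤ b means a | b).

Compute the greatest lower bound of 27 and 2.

1

In the divisibility order, the meet is the greatest common divisor: gcd(27, 2) = 1.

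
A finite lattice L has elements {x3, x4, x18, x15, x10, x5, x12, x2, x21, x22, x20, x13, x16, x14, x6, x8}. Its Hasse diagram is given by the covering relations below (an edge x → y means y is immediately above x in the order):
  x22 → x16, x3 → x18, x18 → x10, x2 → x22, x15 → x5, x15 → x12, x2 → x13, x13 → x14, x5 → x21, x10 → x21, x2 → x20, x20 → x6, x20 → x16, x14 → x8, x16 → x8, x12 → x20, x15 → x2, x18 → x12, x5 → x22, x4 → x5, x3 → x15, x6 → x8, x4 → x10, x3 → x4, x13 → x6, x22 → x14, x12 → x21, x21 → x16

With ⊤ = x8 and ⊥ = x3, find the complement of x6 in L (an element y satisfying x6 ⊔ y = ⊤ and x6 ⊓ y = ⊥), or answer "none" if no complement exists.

Need y with x6 ∨ y = x8 and x6 ∧ y = x3.
Checking each element gives: x4.

x4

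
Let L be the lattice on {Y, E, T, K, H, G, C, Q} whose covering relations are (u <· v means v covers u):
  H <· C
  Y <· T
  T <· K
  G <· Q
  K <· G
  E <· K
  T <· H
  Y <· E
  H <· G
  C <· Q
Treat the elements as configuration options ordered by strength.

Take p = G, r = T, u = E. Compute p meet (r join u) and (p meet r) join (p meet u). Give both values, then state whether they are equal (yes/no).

r join u = K, so p meet (r join u) = G meet K = K.
p meet r = T and p meet u = E, so (p meet r) join (p meet u) = T join E = K.
Equal: yes.

K; K; yes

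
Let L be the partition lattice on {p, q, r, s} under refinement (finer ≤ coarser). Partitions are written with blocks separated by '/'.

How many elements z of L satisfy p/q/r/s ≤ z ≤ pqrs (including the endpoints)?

15

The interval [p/q/r/s, pqrs] = {p/q/r/s, p/q/rs, p/qr/s, p/qrs, p/qs/r, pq/r/s, pq/rs, pqr/s, pqrs, pqs/r, pr/q/s, pr/qs, prs/q, ps/q/r, ps/qr}, which has 15 elements.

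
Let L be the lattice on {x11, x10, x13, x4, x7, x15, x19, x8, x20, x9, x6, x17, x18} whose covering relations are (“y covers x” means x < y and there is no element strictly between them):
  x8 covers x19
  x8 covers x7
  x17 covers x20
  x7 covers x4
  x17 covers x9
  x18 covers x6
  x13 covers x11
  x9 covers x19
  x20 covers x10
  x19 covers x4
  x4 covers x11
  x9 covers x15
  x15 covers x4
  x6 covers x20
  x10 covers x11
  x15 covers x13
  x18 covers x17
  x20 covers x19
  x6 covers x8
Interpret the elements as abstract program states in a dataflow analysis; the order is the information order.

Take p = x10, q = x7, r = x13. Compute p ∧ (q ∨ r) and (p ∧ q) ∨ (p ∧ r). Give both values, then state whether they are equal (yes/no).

q ∨ r = x18, so p ∧ (q ∨ r) = x10 ∧ x18 = x10.
p ∧ q = x11 and p ∧ r = x11, so (p ∧ q) ∨ (p ∧ r) = x11 ∨ x11 = x11.
Equal: no.

x10; x11; no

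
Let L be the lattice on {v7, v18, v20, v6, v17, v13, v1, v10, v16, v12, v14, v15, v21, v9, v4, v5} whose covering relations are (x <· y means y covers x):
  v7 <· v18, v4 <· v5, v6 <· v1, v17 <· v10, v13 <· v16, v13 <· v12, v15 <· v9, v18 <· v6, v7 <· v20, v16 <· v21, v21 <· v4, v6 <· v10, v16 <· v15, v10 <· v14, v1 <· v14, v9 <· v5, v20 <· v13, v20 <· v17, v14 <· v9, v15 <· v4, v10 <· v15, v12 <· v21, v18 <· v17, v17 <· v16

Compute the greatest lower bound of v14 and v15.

v10

Common lower bounds of {v14, v15}: v10, v17, v18, v20, v6, v7.
The greatest among these is v10.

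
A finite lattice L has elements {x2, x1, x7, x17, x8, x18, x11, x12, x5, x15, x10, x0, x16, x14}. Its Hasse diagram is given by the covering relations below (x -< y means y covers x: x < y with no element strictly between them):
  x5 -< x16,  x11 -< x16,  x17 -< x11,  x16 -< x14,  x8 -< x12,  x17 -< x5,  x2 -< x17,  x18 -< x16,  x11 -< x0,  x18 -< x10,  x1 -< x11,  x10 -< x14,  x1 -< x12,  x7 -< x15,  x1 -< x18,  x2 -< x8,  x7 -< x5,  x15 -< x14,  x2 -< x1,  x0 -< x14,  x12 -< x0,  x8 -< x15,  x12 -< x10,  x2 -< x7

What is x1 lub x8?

x12

Common upper bounds of {x1, x8}: x0, x10, x12, x14.
The least among these is x12.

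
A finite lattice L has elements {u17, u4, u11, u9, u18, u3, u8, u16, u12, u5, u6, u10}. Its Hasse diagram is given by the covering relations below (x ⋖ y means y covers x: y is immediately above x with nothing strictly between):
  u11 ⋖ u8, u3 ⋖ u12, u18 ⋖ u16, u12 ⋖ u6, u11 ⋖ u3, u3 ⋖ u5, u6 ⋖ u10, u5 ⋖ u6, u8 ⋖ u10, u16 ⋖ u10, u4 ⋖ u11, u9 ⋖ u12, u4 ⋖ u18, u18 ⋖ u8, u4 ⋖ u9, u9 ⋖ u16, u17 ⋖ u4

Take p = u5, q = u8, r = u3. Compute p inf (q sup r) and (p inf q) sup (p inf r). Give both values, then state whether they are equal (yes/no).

q sup r = u10, so p inf (q sup r) = u5 inf u10 = u5.
p inf q = u11 and p inf r = u3, so (p inf q) sup (p inf r) = u11 sup u3 = u3.
Equal: no.

u5; u3; no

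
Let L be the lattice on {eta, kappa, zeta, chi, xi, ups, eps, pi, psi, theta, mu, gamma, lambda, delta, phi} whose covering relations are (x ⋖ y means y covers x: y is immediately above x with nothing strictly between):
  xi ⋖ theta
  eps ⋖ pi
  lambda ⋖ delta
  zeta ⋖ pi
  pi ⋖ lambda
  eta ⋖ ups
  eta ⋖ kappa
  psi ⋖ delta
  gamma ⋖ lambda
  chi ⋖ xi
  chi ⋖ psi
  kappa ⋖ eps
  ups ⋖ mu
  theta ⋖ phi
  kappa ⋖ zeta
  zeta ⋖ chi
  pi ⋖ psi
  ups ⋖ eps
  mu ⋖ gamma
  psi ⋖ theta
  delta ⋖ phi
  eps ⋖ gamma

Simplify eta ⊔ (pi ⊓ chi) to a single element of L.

pi ∧ chi = zeta
eta ∨ zeta = zeta

zeta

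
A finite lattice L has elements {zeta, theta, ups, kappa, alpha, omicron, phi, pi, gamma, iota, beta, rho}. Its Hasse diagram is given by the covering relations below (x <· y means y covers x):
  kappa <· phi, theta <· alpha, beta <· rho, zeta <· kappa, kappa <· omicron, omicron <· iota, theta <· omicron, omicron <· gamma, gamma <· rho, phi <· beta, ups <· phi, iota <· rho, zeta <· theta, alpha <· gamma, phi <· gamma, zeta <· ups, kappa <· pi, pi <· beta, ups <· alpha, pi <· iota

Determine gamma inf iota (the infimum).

Common lower bounds of {gamma, iota}: kappa, omicron, theta, zeta.
The greatest among these is omicron.

omicron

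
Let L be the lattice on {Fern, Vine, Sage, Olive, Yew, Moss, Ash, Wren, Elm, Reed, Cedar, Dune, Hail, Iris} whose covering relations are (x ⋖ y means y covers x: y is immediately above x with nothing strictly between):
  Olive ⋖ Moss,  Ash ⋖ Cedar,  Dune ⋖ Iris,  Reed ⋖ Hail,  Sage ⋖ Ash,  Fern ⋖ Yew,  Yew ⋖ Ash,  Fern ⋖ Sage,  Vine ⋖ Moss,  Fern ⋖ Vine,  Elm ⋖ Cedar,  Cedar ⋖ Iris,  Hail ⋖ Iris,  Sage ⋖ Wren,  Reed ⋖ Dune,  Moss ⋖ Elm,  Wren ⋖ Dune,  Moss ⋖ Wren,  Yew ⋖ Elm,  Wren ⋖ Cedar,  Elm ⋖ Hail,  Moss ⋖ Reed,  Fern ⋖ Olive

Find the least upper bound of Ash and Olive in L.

Common upper bounds of {Ash, Olive}: Cedar, Iris.
The least among these is Cedar.

Cedar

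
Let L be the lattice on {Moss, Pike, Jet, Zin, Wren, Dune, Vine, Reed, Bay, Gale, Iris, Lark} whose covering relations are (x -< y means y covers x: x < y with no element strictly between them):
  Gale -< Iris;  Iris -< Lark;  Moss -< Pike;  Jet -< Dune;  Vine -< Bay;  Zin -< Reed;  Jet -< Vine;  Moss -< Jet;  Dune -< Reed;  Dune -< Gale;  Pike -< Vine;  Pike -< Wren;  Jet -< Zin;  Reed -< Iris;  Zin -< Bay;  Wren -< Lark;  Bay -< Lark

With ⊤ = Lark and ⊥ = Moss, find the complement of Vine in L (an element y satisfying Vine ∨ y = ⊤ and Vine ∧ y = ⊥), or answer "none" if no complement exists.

none

For every candidate y, either Vine ∨ y ≠ Lark or Vine ∧ y ≠ Moss; no complement exists.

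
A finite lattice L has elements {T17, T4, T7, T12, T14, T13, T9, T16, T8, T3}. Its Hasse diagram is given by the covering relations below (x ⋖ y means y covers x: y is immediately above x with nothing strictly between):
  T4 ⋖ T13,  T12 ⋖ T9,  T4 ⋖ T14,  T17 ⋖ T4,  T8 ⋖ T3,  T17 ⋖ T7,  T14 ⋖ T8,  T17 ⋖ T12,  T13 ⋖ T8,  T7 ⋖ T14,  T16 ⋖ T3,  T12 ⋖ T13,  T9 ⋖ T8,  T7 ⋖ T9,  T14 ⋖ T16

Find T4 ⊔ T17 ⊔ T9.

Common upper bounds of {T4, T17, T9}: T3, T8.
The least among these is T8.

T8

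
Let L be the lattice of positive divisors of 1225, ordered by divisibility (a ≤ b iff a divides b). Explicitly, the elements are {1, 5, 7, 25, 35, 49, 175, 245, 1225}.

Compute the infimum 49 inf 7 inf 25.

1

In the divisibility order, the meet is the greatest common divisor: gcd(49, 7, 25) = 1.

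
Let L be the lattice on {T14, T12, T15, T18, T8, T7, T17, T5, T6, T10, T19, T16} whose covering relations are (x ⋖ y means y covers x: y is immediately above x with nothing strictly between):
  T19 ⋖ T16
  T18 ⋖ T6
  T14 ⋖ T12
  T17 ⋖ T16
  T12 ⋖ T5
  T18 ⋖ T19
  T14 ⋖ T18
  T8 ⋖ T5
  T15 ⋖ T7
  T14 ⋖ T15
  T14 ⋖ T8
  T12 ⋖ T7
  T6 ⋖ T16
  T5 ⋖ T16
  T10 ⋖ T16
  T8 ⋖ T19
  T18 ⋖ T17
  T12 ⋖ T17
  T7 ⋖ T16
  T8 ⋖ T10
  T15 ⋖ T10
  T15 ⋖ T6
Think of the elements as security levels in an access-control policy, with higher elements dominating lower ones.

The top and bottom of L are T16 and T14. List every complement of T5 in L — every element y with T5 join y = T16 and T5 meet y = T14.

T15, T18, T6

Need y with T5 ∨ y = T16 and T5 ∧ y = T14.
Checking each element gives: T15, T18, T6.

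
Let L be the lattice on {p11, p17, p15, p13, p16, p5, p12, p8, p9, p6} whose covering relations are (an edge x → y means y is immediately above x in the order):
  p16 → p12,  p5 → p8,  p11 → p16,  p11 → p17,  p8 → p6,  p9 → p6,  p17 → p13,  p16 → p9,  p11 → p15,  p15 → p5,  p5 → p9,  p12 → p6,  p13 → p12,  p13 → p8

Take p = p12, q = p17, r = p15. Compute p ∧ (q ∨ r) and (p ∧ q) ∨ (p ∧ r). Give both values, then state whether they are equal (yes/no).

p13; p17; no

q ∨ r = p8, so p ∧ (q ∨ r) = p12 ∧ p8 = p13.
p ∧ q = p17 and p ∧ r = p11, so (p ∧ q) ∨ (p ∧ r) = p17 ∨ p11 = p17.
Equal: no.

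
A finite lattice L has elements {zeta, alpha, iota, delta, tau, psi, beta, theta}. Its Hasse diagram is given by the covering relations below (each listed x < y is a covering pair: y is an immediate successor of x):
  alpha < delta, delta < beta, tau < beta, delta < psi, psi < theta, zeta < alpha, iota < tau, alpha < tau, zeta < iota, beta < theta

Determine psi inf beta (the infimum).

delta

Common lower bounds of {psi, beta}: alpha, delta, zeta.
The greatest among these is delta.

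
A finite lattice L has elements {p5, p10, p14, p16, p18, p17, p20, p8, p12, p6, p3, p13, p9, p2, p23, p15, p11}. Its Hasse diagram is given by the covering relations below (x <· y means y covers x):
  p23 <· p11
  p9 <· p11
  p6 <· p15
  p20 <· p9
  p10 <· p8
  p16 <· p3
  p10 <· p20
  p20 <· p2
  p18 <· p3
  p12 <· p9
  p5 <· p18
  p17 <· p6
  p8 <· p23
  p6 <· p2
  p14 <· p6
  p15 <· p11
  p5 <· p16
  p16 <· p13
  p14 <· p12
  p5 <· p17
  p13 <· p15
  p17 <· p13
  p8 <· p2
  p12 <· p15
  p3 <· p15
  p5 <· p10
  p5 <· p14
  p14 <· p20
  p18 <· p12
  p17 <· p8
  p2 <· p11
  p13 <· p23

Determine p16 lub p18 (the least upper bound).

Common upper bounds of {p16, p18}: p11, p15, p3.
The least among these is p3.

p3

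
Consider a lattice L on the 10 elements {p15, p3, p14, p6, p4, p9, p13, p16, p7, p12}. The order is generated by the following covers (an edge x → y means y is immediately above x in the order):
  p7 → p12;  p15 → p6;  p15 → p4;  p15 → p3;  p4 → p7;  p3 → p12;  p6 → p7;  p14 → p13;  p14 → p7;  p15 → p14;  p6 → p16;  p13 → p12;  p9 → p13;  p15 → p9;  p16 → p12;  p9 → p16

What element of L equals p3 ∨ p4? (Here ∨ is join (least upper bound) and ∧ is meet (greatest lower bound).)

p3 ∨ p4 = p12

p12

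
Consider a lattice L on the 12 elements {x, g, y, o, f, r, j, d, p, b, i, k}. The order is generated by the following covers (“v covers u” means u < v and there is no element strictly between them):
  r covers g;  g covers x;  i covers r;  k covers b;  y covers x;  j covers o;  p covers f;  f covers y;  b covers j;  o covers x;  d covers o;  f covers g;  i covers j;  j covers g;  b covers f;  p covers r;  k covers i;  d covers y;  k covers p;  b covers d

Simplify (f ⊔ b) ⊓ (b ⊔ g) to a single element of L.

f ∨ b = b
b ∨ g = b
b ∧ b = b

b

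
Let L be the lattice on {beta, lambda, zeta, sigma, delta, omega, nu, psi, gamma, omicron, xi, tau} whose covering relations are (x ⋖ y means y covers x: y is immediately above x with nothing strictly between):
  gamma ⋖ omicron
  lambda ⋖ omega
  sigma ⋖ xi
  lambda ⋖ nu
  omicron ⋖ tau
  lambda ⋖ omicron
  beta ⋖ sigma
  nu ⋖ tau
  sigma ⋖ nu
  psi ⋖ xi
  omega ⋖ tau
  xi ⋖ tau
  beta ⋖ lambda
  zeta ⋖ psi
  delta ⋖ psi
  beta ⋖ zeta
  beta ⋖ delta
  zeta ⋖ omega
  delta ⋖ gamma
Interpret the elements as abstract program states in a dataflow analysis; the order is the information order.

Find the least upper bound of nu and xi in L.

tau

Common upper bounds of {nu, xi}: tau.
The least among these is tau.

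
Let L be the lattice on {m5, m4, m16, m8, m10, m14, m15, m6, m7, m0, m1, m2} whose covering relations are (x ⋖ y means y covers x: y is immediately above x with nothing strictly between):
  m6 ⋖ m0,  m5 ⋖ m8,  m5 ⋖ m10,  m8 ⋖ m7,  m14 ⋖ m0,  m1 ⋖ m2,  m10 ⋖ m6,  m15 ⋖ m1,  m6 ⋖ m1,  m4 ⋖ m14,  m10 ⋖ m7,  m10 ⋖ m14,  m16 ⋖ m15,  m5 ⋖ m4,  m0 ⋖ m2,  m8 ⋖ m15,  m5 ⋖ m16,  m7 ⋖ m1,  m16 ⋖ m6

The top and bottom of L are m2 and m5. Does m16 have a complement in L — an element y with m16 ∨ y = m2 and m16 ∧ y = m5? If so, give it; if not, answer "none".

none

For every candidate y, either m16 ∨ y ≠ m2 or m16 ∧ y ≠ m5; no complement exists.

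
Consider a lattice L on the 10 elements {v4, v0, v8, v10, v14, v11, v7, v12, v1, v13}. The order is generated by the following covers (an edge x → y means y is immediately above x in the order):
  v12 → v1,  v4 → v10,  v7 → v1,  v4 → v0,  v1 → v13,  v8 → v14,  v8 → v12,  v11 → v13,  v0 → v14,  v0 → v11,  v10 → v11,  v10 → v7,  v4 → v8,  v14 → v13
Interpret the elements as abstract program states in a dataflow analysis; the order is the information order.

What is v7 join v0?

Common upper bounds of {v7, v0}: v13.
The least among these is v13.

v13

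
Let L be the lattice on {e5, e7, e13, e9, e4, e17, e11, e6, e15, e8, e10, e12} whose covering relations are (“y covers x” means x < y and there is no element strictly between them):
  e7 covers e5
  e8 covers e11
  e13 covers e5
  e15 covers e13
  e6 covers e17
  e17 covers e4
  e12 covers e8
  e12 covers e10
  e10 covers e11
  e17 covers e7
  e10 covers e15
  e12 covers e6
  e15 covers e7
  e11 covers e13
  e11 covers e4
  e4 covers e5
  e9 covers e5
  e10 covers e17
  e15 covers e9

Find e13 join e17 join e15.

Common upper bounds of {e13, e17, e15}: e10, e12.
The least among these is e10.

e10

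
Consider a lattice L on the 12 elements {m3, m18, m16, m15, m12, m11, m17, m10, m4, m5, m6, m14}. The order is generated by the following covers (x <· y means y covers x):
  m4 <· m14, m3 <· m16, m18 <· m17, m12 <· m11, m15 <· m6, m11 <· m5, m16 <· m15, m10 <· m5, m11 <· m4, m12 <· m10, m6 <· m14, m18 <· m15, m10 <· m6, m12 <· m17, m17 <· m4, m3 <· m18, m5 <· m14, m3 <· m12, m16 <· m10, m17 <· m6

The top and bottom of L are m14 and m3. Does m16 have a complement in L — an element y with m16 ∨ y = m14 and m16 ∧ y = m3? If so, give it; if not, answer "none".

Need y with m16 ∨ y = m14 and m16 ∧ y = m3.
Checking each element gives: m4.

m4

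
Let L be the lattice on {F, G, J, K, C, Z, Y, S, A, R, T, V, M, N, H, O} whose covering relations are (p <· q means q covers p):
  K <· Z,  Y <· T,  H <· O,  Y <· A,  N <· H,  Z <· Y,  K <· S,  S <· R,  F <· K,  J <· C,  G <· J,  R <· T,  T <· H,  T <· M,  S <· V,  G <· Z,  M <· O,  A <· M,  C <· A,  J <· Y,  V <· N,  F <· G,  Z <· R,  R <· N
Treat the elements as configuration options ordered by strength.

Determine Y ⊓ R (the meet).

Z

Common lower bounds of {Y, R}: F, G, K, Z.
The greatest among these is Z.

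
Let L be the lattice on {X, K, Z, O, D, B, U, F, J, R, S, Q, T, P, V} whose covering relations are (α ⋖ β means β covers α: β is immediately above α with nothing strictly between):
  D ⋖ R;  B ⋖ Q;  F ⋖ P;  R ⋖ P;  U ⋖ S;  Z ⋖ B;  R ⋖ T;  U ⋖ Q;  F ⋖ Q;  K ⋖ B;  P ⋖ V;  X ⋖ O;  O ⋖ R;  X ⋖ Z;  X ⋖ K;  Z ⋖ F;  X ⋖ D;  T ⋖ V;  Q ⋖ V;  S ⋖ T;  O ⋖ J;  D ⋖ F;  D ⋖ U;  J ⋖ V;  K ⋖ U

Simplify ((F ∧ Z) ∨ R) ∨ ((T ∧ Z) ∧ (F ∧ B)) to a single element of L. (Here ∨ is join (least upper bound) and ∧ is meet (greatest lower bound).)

F ∧ Z = Z
Z ∨ R = P
T ∧ Z = X
F ∧ B = Z
X ∧ Z = X
P ∨ X = P

P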